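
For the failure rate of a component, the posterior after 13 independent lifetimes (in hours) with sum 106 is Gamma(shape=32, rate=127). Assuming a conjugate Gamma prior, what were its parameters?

Gamma(shape=19, rate=21)

For an exponential likelihood with a Gamma(α, β) prior on the rate, n observations with total T give posterior Gamma(α+n, β+T).
So α = 32 − 13 = 19 and β = 127 − 106 = 21.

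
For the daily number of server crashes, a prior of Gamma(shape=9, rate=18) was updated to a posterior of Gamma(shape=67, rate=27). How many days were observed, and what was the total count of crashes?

A Gamma(α, β) prior (rate parametrization) on a Poisson rate with n observations summing to S gives posterior Gamma(α+S, β+n).
Matching: Σxᵢ = 67 − 9 = 58 and n = 27 − 18 = 9.

n = 9 days with total 58 crashes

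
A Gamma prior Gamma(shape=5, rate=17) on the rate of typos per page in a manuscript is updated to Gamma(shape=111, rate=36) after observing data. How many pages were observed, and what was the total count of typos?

n = 19 pages with total 106 typos

A Gamma(α, β) prior (rate parametrization) on a Poisson rate with n observations summing to S gives posterior Gamma(α+S, β+n).
Matching: Σxᵢ = 111 − 5 = 106 and n = 36 − 17 = 19.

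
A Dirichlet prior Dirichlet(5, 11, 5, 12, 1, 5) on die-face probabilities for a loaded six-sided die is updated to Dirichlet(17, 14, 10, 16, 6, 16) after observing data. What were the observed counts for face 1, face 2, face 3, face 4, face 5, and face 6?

For a Dirichlet(α) prior with multinomial counts c, the posterior is Dirichlet(α + c) componentwise.
Counts are posterior − prior componentwise: 17−5=12, 14−11=3, 10−5=5, 16−12=4, 6−1=5, 16−5=11.

counts (12, 3, 5, 4, 5, 11)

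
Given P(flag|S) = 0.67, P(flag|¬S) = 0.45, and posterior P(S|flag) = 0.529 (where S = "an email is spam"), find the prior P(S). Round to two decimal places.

P(S) = 0.43

In odds form, posterior odds = prior odds × likelihood ratio, so prior odds = posterior odds ÷ LR.
Posterior odds = 0.529/(1−0.529) = 1.1231. LR = 0.67/0.45 = 1.4889.
Prior odds = 1.1231/1.4889 = 0.7543, so P(S) = 0.7543/(1+0.7543) ≈ 0.43.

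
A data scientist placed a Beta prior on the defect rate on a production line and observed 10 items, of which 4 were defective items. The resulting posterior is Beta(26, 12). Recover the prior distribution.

Beta(22, 6)

Beta is conjugate to the binomial likelihood: posterior = Beta(α+s, β+f).
Subtract the data counts: 26−4=22, 12−6=6.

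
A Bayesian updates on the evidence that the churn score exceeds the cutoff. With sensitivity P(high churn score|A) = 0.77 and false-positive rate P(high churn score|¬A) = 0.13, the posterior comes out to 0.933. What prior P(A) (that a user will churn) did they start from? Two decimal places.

P(A) = 0.70

In odds form, posterior odds = prior odds × likelihood ratio, so prior odds = posterior odds ÷ LR.
Posterior odds = 0.933/(1−0.933) = 13.9254. LR = 0.77/0.13 = 5.9231.
Prior odds = 13.9254/5.9231 = 2.3510, so P(A) = 2.3510/(1+2.3510) ≈ 0.70.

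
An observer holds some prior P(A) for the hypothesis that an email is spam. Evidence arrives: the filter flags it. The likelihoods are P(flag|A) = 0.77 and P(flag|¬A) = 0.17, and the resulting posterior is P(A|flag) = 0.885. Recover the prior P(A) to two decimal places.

P(A) = 0.63

Bayes' rule in odds form gives O(A|E) = O(A)·[P(E|A)/P(E|¬A)], hence O(A) = O(A|E)/LR.
Posterior odds = 0.885/(1−0.885) = 7.6957. LR = 0.77/0.17 = 4.5294.
Prior odds = 7.6957/4.5294 = 1.6991, so P(A) = 1.6991/(1+1.6991) ≈ 0.63.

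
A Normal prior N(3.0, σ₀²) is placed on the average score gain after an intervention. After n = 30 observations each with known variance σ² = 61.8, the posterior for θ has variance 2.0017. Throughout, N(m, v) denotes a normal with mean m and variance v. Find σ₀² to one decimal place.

Posterior precision equals prior precision plus data precision: 1/σ_n² = 1/σ₀² + n/σ².
So 1/σ₀² = 1/2.0017 − 30/61.8 = 0.499575 − 0.485437 = 0.014138.
Hence σ₀² = 1/0.014138 ≈ 70.7.

σ₀² = 70.7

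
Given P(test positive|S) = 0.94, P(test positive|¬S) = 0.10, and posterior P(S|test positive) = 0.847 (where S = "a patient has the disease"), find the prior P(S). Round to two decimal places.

P(S) = 0.37

In odds form, posterior odds = prior odds × likelihood ratio, so prior odds = posterior odds ÷ LR.
Posterior odds = 0.847/(1−0.847) = 5.5359. LR = 0.94/0.10 = 9.4000.
Prior odds = 5.5359/9.4000 = 0.5889, so P(S) = 0.5889/(1+0.5889) ≈ 0.37.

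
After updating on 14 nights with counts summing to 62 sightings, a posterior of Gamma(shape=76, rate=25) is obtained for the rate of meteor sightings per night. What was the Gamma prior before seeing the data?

Gamma(shape=14, rate=11)

Gamma–Poisson conjugacy: posterior shape = α + Σxᵢ, posterior rate = β + n.
So α = 76 − 62 = 14 and β = 25 − 14 = 11.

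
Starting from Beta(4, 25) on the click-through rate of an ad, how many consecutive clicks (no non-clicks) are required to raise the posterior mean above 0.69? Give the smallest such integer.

k = 52

After k clicks and 0 non-clicks the posterior is Beta(4+k, 25), with mean (4+k)/(4+25+k).
Set (4+k)/(29+k) > 0.69 and solve: k > (0.69·29 − 4)/(1 − 0.69) = 51.645.
The smallest integer exceeding 51.645 is 52.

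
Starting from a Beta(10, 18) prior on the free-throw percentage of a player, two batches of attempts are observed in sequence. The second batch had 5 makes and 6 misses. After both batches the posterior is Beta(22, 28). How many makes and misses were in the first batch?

7 makes and 4 misses

Because Beta–binomial updating is additive in the counts, the combined data contributed (α_post−α_prior, β_post−β_prior) successes and failures.
Total across both batches: 22−10=12 makes, 28−18=10 misses.
Subtract the second batch: 12−5=7 makes and 10−6=4 misses.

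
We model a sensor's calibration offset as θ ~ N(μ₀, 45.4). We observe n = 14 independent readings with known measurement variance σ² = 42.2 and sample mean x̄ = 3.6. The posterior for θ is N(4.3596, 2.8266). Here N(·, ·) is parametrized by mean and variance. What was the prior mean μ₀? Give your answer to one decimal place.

μ₀ = 15.8

With known observation variance, the Normal–Normal posterior has precision τ_n = τ₀ + n/σ² and mean μ_n = (τ₀μ₀ + (n/σ²)x̄)/τ_n.
Here τ₀ = 1/45.4 = 0.022026 and τ_data = 14/42.2 = 0.331754, so τ_n = 0.353780.
Rearranging for μ₀: μ₀ = (μ_n·τ_n − τ_data·x̄)/τ₀ = (4.3596·0.353780 − 0.331754·3.6) / 0.022026 = 0.348025/0.022026 ≈ 15.8.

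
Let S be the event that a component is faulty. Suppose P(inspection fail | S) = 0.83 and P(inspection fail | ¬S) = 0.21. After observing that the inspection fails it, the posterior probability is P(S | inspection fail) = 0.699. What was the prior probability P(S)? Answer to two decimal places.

P(S) = 0.37

In odds form, posterior odds = prior odds × likelihood ratio, so prior odds = posterior odds ÷ LR.
Posterior odds = 0.699/(1−0.699) = 2.3223. LR = 0.83/0.21 = 3.9524.
Prior odds = 2.3223/3.9524 = 0.5876, so P(S) = 0.5876/(1+0.5876) ≈ 0.37.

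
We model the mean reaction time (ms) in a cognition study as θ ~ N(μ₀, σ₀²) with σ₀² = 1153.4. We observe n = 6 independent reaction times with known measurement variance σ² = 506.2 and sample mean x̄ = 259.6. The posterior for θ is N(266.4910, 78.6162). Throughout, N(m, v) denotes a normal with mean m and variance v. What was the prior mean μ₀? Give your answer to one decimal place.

μ₀ = 360.7

The posterior mean is a precision-weighted average: μ_n = (τ₀μ₀ + τ_data·x̄)/(τ₀+τ_data), with τ₀=1/σ₀² and τ_data=n/σ².
Here τ₀ = 1/1153.4 = 0.000867 and τ_data = 6/506.2 = 0.011853, so τ_n = 0.012720.
Rearranging for μ₀: μ₀ = (μ_n·τ_n − τ_data·x̄)/τ₀ = (266.4910·0.012720 − 0.011853·259.6) / 0.000867 = 0.312727/0.000867 ≈ 360.7.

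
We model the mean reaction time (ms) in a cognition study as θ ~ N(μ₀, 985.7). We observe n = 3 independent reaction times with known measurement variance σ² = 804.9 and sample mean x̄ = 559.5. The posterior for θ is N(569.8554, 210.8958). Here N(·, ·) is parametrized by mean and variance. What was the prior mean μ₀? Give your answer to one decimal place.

The posterior mean is a precision-weighted average: μ_n = (τ₀μ₀ + τ_data·x̄)/(τ₀+τ_data), with τ₀=1/σ₀² and τ_data=n/σ².
Here τ₀ = 1/985.7 = 0.001015 and τ_data = 3/804.9 = 0.003727, so τ_n = 0.004742.
Rearranging for μ₀: μ₀ = (μ_n·τ_n − τ_data·x̄)/τ₀ = (569.8554·0.004742 − 0.003727·559.5) / 0.001015 = 0.616998/0.001015 ≈ 607.9.

μ₀ = 607.9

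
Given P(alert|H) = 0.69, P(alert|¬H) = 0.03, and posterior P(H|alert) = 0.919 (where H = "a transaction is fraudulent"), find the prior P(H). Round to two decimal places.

In odds form, posterior odds = prior odds × likelihood ratio, so prior odds = posterior odds ÷ LR.
Posterior odds = 0.919/(1−0.919) = 11.3457. LR = 0.69/0.03 = 23.0000.
Prior odds = 11.3457/23.0000 = 0.4933, so P(H) = 0.4933/(1+0.4933) ≈ 0.33.

P(H) = 0.33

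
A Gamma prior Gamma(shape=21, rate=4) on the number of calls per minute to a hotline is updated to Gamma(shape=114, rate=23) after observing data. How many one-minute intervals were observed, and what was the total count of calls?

n = 19 one-minute intervals with total 93 calls

Gamma–Poisson conjugacy: posterior shape = α + Σxᵢ, posterior rate = β + n.
Matching: Σxᵢ = 114 − 21 = 93 and n = 23 − 4 = 19.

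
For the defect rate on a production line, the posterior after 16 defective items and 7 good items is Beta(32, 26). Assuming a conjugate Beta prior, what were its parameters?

Beta is conjugate to the binomial likelihood: posterior = Beta(a+s, b+f).
Subtract the data counts: 32−16=16, 26−7=19.

Beta(16, 19)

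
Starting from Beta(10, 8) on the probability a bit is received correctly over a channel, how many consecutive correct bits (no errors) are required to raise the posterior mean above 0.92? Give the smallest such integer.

k = 83

After k correct bits and 0 errors the posterior is Beta(10+k, 8), with mean (10+k)/(10+8+k).
Set (10+k)/(18+k) > 0.92 and solve: k > (0.92·18 − 10)/(1 − 0.92) = 82.000.
The smallest integer exceeding 82.000 is 83.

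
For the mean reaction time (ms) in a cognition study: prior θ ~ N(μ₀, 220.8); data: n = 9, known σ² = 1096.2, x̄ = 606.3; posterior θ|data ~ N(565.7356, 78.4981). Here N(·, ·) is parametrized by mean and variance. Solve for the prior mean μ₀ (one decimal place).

μ₀ = 492.2

With known observation variance, the Normal–Normal posterior has precision τ_n = τ₀ + n/σ² and mean μ_n = (τ₀μ₀ + (n/σ²)x̄)/τ_n.
Here τ₀ = 1/220.8 = 0.004529 and τ_data = 9/1096.2 = 0.008210, so τ_n = 0.012739.
Rearranging for μ₀: μ₀ = (μ_n·τ_n − τ_data·x̄)/τ₀ = (565.7356·0.012739 − 0.008210·606.3) / 0.004529 = 2.229183/0.004529 ≈ 492.2.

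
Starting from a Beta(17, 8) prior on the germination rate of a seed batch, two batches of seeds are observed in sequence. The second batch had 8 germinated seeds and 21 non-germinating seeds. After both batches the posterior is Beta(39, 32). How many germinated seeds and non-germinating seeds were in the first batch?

14 germinated seeds and 3 non-germinating seeds

Sequential conjugate updates are equivalent to a single update on the pooled data, so total successes = posterior α − prior α and total failures = posterior β − prior β.
Total across both batches: 39−17=22 germinated seeds, 32−8=24 non-germinating seeds.
Subtract the second batch: 22−8=14 germinated seeds and 24−21=3 non-germinating seeds.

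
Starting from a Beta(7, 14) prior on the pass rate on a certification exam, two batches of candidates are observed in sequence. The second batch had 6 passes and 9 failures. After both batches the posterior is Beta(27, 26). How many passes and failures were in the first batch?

14 passes and 3 failures

Because Beta–binomial updating is additive in the counts, the combined data contributed (α_post−α_prior, β_post−β_prior) successes and failures.
Total across both batches: 27−7=20 passes, 26−14=12 failures.
Subtract the second batch: 20−6=14 passes and 12−9=3 failures.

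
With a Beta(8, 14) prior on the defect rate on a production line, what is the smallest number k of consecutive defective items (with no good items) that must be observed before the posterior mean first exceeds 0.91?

After k defective items and 0 good items the posterior is Beta(8+k, 14), with mean (8+k)/(8+14+k).
Set (8+k)/(22+k) > 0.91 and solve: k > (0.91·22 − 8)/(1 − 0.91) = 133.556.
The smallest integer exceeding 133.556 is 134.

k = 134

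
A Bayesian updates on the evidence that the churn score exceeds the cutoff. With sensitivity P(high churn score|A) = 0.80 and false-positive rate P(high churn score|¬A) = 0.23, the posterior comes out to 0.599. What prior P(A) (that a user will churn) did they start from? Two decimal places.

P(A) = 0.30

In odds form, posterior odds = prior odds × likelihood ratio, so prior odds = posterior odds ÷ LR.
Posterior odds = 0.599/(1−0.599) = 1.4938. LR = 0.80/0.23 = 3.4783.
Prior odds = 1.4938/3.4783 = 0.4295, so P(A) = 0.4295/(1+0.4295) ≈ 0.30.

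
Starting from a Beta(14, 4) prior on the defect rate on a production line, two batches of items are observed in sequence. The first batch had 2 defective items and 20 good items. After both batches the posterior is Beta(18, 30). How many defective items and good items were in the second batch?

Sequential conjugate updates are equivalent to a single update on the pooled data, so total successes = posterior α − prior α and total failures = posterior β − prior β.
Total across both batches: 18−14=4 defective items, 30−4=26 good items.
Subtract the first batch: 4−2=2 defective items and 26−20=6 good items.

2 defective items and 6 good items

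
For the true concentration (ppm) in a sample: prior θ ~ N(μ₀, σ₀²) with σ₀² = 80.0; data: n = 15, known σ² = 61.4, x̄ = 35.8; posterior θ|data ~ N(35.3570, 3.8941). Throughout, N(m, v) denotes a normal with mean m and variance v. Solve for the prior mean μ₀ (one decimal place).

With known observation variance, the Normal–Normal posterior has precision τ_n = τ₀ + n/σ² and mean μ_n = (τ₀μ₀ + (n/σ²)x̄)/τ_n.
Here τ₀ = 1/80.0 = 0.012500 and τ_data = 15/61.4 = 0.244300, so τ_n = 0.256800.
Rearranging for μ₀: μ₀ = (μ_n·τ_n − τ_data·x̄)/τ₀ = (35.3570·0.256800 − 0.244300·35.8) / 0.012500 = 0.333738/0.012500 ≈ 26.7.

μ₀ = 26.7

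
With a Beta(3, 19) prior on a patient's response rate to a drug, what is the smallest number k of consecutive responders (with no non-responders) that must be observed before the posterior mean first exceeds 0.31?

After k responders and 0 non-responders the posterior is Beta(3+k, 19), with mean (3+k)/(3+19+k).
Set (3+k)/(22+k) > 0.31 and solve: k > (0.31·22 − 3)/(1 − 0.31) = 5.536.
The smallest integer exceeding 5.536 is 6, and checking k=6: (9)/(28) = 0.3214 > 0.31.

k = 6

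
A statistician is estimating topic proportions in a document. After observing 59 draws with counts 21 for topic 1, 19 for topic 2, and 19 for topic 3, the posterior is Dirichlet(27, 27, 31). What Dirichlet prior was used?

Dirichlet(6, 8, 12)

For a Dirichlet(α) prior with multinomial counts c, the posterior is Dirichlet(α + c) componentwise.
Subtract each count from the matching posterior parameter: 27−21=6, 27−19=8, 31−19=12.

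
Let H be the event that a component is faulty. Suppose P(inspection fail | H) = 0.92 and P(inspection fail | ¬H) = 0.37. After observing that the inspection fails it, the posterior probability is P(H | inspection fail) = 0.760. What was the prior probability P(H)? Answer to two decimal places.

P(H) = 0.56

Bayes' rule in odds form gives O(H|E) = O(H)·[P(E|H)/P(E|¬H)], hence O(H) = O(H|E)/LR.
Posterior odds = 0.760/(1−0.760) = 3.1667. LR = 0.92/0.37 = 2.4865.
Prior odds = 3.1667/2.4865 = 1.2736, so P(H) = 1.2736/(1+1.2736) ≈ 0.56.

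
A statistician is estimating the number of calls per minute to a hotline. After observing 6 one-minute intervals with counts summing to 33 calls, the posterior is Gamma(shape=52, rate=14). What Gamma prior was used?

Gamma–Poisson conjugacy: posterior shape = α + Σxᵢ, posterior rate = β + n.
So α = 52 − 33 = 19 and β = 14 − 6 = 8.

Gamma(shape=19, rate=8)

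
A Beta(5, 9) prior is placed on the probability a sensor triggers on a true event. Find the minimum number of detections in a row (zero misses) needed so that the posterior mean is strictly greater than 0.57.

k = 7

After k detections and 0 misses the posterior is Beta(5+k, 9), with mean (5+k)/(5+9+k).
Set (5+k)/(14+k) > 0.57 and solve: k > (0.57·14 − 5)/(1 − 0.57) = 6.930.
The smallest integer exceeding 6.930 is 7.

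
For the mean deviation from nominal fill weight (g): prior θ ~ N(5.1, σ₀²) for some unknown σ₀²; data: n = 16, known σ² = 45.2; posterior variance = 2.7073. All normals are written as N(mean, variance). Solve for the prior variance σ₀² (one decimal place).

σ₀² = 65.0

Posterior precision equals prior precision plus data precision: 1/σ_n² = 1/σ₀² + n/σ².
So 1/σ₀² = 1/2.7073 − 16/45.2 = 0.369372 − 0.353982 = 0.015390.
Hence σ₀² = 1/0.015390 ≈ 65.0.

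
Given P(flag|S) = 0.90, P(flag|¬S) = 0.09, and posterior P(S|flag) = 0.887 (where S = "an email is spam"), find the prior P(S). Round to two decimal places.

Bayes' rule in odds form gives O(S|E) = O(S)·[P(E|S)/P(E|¬S)], hence O(S) = O(S|E)/LR.
Posterior odds = 0.887/(1−0.887) = 7.8496. LR = 0.90/0.09 = 10.0000.
Prior odds = 7.8496/10.0000 = 0.7850, so P(S) = 0.7850/(1+0.7850) ≈ 0.44.

P(S) = 0.44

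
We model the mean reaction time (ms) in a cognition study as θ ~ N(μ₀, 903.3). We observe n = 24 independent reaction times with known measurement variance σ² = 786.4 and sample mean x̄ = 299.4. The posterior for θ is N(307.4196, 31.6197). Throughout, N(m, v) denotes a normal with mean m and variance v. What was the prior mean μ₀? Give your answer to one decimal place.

The posterior mean is a precision-weighted average: μ_n = (τ₀μ₀ + τ_data·x̄)/(τ₀+τ_data), with τ₀=1/σ₀² and τ_data=n/σ².
Here τ₀ = 1/903.3 = 0.001107 and τ_data = 24/786.4 = 0.030519, so τ_n = 0.031626.
Rearranging for μ₀: μ₀ = (μ_n·τ_n − τ_data·x̄)/τ₀ = (307.4196·0.031626 − 0.030519·299.4) / 0.001107 = 0.585064/0.001107 ≈ 528.5.

μ₀ = 528.5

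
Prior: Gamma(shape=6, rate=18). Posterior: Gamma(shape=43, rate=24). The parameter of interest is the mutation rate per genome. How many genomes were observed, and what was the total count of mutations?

Gamma–Poisson conjugacy: posterior shape = α + Σxᵢ, posterior rate = β + n.
Matching: Σxᵢ = 43 − 6 = 37 and n = 24 − 18 = 6.

n = 6 genomes with total 37 mutations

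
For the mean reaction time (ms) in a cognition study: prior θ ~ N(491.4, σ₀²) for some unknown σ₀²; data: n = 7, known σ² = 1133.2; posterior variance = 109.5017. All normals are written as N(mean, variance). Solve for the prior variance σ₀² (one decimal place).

For the Normal–Normal model with known σ², precisions add: τ_n = τ₀ + n/σ².
So 1/σ₀² = 1/109.5017 − 7/1133.2 = 0.009132 − 0.006177 = 0.002955.
Hence σ₀² = 1/0.002955 ≈ 338.4.

σ₀² = 338.4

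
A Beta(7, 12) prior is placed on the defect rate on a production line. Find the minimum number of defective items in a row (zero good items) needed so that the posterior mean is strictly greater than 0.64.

k = 15

After k defective items and 0 good items the posterior is Beta(7+k, 12), with mean (7+k)/(7+12+k).
Set (7+k)/(19+k) > 0.64 and solve: k > (0.64·19 − 7)/(1 − 0.64) = 14.333.
The smallest integer exceeding 14.333 is 15, and checking k=15: (22)/(34) = 0.6471 > 0.64.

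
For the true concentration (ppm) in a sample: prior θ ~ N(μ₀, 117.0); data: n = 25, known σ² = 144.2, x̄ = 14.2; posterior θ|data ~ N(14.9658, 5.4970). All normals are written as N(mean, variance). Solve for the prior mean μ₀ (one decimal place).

μ₀ = 30.5

The posterior mean is a precision-weighted average: μ_n = (τ₀μ₀ + τ_data·x̄)/(τ₀+τ_data), with τ₀=1/σ₀² and τ_data=n/σ².
Here τ₀ = 1/117.0 = 0.008547 and τ_data = 25/144.2 = 0.173370, so τ_n = 0.181917.
Rearranging for μ₀: μ₀ = (μ_n·τ_n − τ_data·x̄)/τ₀ = (14.9658·0.181917 − 0.173370·14.2) / 0.008547 = 0.260679/0.008547 ≈ 30.5.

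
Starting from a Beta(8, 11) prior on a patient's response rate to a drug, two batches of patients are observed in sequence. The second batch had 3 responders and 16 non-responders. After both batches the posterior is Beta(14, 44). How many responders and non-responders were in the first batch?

3 responders and 17 non-responders

Because Beta–binomial updating is additive in the counts, the combined data contributed (α_post−α_prior, β_post−β_prior) successes and failures.
Total across both batches: 14−8=6 responders, 44−11=33 non-responders.
Subtract the second batch: 6−3=3 responders and 33−16=17 non-responders.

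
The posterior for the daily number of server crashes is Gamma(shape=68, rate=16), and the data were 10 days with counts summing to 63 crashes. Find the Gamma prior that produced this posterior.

Gamma(shape=5, rate=6)

A Gamma(α, β) prior (rate parametrization) on a Poisson rate with n observations summing to S gives posterior Gamma(α+S, β+n).
So α = 68 − 63 = 5 and β = 16 − 10 = 6.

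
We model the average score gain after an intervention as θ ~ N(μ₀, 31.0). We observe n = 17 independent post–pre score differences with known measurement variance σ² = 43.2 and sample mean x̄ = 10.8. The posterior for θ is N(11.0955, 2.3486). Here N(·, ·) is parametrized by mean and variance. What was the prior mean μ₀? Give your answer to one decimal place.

With known observation variance, the Normal–Normal posterior has precision τ_n = τ₀ + n/σ² and mean μ_n = (τ₀μ₀ + (n/σ²)x̄)/τ_n.
Here τ₀ = 1/31.0 = 0.032258 and τ_data = 17/43.2 = 0.393519, so τ_n = 0.425777.
Rearranging for μ₀: μ₀ = (μ_n·τ_n − τ_data·x̄)/τ₀ = (11.0955·0.425777 − 0.393519·10.8) / 0.032258 = 0.474204/0.032258 ≈ 14.7.

μ₀ = 14.7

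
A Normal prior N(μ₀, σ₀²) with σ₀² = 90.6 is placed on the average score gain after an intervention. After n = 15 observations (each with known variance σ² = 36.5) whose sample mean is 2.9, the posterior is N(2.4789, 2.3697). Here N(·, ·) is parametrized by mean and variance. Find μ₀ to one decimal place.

μ₀ = -13.2

With known observation variance, the Normal–Normal posterior has precision τ_n = τ₀ + n/σ² and mean μ_n = (τ₀μ₀ + (n/σ²)x̄)/τ_n.
Here τ₀ = 1/90.6 = 0.011038 and τ_data = 15/36.5 = 0.410959, so τ_n = 0.421997.
Rearranging for μ₀: μ₀ = (μ_n·τ_n − τ_data·x̄)/τ₀ = (2.4789·0.421997 − 0.410959·2.9) / 0.011038 = -0.145693/0.011038 ≈ -13.2.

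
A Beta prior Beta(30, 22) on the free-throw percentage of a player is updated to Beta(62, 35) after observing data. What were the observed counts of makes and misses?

Beta is conjugate to the binomial likelihood: posterior = Beta(α+s, β+f).
Match parameters: s=62−30=32, f=35−22=13.

32 makes and 13 misses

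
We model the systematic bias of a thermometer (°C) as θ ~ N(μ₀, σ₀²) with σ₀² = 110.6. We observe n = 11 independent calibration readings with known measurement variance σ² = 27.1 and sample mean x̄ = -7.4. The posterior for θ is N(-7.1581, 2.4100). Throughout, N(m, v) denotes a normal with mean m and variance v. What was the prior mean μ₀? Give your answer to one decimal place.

μ₀ = 3.7

The posterior mean is a precision-weighted average: μ_n = (τ₀μ₀ + τ_data·x̄)/(τ₀+τ_data), with τ₀=1/σ₀² and τ_data=n/σ².
Here τ₀ = 1/110.6 = 0.009042 and τ_data = 11/27.1 = 0.405904, so τ_n = 0.414946.
Rearranging for μ₀: μ₀ = (μ_n·τ_n − τ_data·x̄)/τ₀ = (-7.1581·0.414946 − 0.405904·-7.4) / 0.009042 = 0.033465/0.009042 ≈ 3.7.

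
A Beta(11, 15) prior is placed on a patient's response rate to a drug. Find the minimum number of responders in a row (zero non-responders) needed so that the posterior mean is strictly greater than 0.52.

k = 6

After k responders and 0 non-responders the posterior is Beta(11+k, 15), with mean (11+k)/(11+15+k).
Set (11+k)/(26+k) > 0.52 and solve: k > (0.52·26 − 11)/(1 − 0.52) = 5.250.
The smallest integer exceeding 5.250 is 6, and checking k=6: (17)/(32) = 0.5312 > 0.52.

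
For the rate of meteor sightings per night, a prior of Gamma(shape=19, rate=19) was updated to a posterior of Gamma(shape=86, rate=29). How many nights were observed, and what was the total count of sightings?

n = 10 nights with total 67 sightings

A Gamma(α, β) prior (rate parametrization) on a Poisson rate with n observations summing to S gives posterior Gamma(α+S, β+n).
Matching: Σxᵢ = 86 − 19 = 67 and n = 29 − 19 = 10.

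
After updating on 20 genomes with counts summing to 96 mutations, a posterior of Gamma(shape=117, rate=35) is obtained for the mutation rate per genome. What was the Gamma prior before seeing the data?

Gamma–Poisson conjugacy: posterior shape = α + Σxᵢ, posterior rate = β + n.
So α = 117 − 96 = 21 and β = 35 − 20 = 15.

Gamma(shape=21, rate=15)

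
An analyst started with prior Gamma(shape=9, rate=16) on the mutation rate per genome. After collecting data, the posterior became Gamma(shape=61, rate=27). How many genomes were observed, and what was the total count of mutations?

A Gamma(α, β) prior (rate parametrization) on a Poisson rate with n observations summing to S gives posterior Gamma(α+S, β+n).
Matching: Σxᵢ = 61 − 9 = 52 and n = 27 − 16 = 11.

n = 11 genomes with total 52 mutations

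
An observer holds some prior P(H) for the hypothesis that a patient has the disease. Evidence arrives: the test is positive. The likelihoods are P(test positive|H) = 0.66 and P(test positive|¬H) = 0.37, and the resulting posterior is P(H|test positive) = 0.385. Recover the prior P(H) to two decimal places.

P(H) = 0.26

In odds form, posterior odds = prior odds × likelihood ratio, so prior odds = posterior odds ÷ LR.
Posterior odds = 0.385/(1−0.385) = 0.6260. LR = 0.66/0.37 = 1.7838.
Prior odds = 0.6260/1.7838 = 0.3509, so P(H) = 0.3509/(1+0.3509) ≈ 0.26.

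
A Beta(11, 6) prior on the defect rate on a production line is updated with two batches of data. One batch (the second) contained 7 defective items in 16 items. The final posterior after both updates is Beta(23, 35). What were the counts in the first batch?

5 defective items and 20 good items

Sequential conjugate updates are equivalent to a single update on the pooled data, so total successes = posterior α − prior α and total failures = posterior β − prior β.
Total across both batches: 23−11=12 defective items, 35−6=29 good items.
Subtract the second batch: 12−7=5 defective items and 29−9=20 good items.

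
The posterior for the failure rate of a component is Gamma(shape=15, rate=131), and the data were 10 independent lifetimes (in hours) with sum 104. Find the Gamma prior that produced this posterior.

Gamma–exponential conjugacy: posterior shape = α + n, posterior rate = β + Σtᵢ.
So α = 15 − 10 = 5 and β = 131 − 104 = 27.

Gamma(shape=5, rate=27)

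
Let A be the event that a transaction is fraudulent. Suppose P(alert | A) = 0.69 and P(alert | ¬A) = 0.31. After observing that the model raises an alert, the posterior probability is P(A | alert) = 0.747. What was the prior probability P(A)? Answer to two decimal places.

In odds form, posterior odds = prior odds × likelihood ratio, so prior odds = posterior odds ÷ LR.
Posterior odds = 0.747/(1−0.747) = 2.9526. LR = 0.69/0.31 = 2.2258.
Prior odds = 2.9526/2.2258 = 1.3265, so P(A) = 1.3265/(1+1.3265) ≈ 0.57.

P(A) = 0.57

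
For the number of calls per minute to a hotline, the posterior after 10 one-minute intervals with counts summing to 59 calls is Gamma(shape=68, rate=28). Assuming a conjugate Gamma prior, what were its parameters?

Gamma–Poisson conjugacy: posterior shape = α + Σxᵢ, posterior rate = β + n.
So α = 68 − 59 = 9 and β = 28 − 10 = 18.

Gamma(shape=9, rate=18)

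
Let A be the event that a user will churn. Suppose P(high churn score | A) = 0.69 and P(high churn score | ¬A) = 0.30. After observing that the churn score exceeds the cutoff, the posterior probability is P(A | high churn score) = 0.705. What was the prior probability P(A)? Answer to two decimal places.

P(A) = 0.51

In odds form, posterior odds = prior odds × likelihood ratio, so prior odds = posterior odds ÷ LR.
Posterior odds = 0.705/(1−0.705) = 2.3898. LR = 0.69/0.30 = 2.3000.
Prior odds = 2.3898/2.3000 = 1.0390, so P(A) = 1.0390/(1+1.0390) ≈ 0.51.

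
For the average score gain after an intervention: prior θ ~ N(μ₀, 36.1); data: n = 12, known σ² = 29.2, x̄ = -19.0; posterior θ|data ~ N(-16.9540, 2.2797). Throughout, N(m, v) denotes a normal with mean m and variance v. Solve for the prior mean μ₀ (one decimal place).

With known observation variance, the Normal–Normal posterior has precision τ_n = τ₀ + n/σ² and mean μ_n = (τ₀μ₀ + (n/σ²)x̄)/τ_n.
Here τ₀ = 1/36.1 = 0.027701 and τ_data = 12/29.2 = 0.410959, so τ_n = 0.438660.
Rearranging for μ₀: μ₀ = (μ_n·τ_n − τ_data·x̄)/τ₀ = (-16.9540·0.438660 − 0.410959·-19.0) / 0.027701 = 0.371179/0.027701 ≈ 13.4.

μ₀ = 13.4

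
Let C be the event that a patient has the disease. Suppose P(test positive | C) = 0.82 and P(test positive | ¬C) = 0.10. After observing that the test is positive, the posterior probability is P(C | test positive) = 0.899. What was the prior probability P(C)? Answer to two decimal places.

P(C) = 0.52

In odds form, posterior odds = prior odds × likelihood ratio, so prior odds = posterior odds ÷ LR.
Posterior odds = 0.899/(1−0.899) = 8.9010. LR = 0.82/0.10 = 8.2000.
Prior odds = 8.9010/8.2000 = 1.0855, so P(C) = 1.0855/(1+1.0855) ≈ 0.52.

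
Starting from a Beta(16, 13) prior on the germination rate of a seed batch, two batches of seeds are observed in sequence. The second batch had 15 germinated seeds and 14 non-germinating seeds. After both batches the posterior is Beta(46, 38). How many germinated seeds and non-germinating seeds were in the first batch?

15 germinated seeds and 11 non-germinating seeds

Sequential conjugate updates are equivalent to a single update on the pooled data, so total successes = posterior α − prior α and total failures = posterior β − prior β.
Total across both batches: 46−16=30 germinated seeds, 38−13=25 non-germinating seeds.
Subtract the second batch: 30−15=15 germinated seeds and 25−14=11 non-germinating seeds.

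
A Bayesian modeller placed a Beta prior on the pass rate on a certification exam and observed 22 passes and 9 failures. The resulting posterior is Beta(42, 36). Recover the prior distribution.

Under Beta–binomial conjugacy the posterior parameters are (α+s, β+f).
So α = 42 − 22 = 20 and β = 36 − 9 = 27.

Beta(20, 27)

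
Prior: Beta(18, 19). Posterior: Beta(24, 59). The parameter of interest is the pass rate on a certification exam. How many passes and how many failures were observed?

A Beta(α, β) prior with s successes and f failures in binomial data gives a Beta(α+s, β+f) posterior.
Match parameters: s=24−18=6, f=59−19=40.

6 passes and 40 failures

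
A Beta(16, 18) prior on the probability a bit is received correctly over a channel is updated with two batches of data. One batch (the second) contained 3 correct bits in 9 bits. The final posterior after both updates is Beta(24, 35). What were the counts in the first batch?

5 correct bits and 11 errors

Because Beta–binomial updating is additive in the counts, the combined data contributed (α_post−α_prior, β_post−β_prior) successes and failures.
Total across both batches: 24−16=8 correct bits, 35−18=17 errors.
Subtract the second batch: 8−3=5 correct bits and 17−6=11 errors.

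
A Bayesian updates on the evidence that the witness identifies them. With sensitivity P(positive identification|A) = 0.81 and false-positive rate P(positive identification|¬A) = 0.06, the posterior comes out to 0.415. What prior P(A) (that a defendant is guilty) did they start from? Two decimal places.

Bayes' rule in odds form gives O(A|E) = O(A)·[P(E|A)/P(E|¬A)], hence O(A) = O(A|E)/LR.
Posterior odds = 0.415/(1−0.415) = 0.7094. LR = 0.81/0.06 = 13.5000.
Prior odds = 0.7094/13.5000 = 0.0525, so P(A) = 0.0525/(1+0.0525) ≈ 0.05.

P(A) = 0.05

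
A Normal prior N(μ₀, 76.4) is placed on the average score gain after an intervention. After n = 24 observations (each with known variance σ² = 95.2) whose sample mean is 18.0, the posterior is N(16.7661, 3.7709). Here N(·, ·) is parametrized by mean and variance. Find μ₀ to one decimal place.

μ₀ = -7.0

The posterior mean is a precision-weighted average: μ_n = (τ₀μ₀ + τ_data·x̄)/(τ₀+τ_data), with τ₀=1/σ₀² and τ_data=n/σ².
Here τ₀ = 1/76.4 = 0.013089 and τ_data = 24/95.2 = 0.252101, so τ_n = 0.265190.
Rearranging for μ₀: μ₀ = (μ_n·τ_n − τ_data·x̄)/τ₀ = (16.7661·0.265190 − 0.252101·18.0) / 0.013089 = -0.091616/0.013089 ≈ -7.0.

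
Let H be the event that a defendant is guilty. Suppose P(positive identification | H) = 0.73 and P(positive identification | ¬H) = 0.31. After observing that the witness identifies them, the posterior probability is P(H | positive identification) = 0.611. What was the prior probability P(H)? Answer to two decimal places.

In odds form, posterior odds = prior odds × likelihood ratio, so prior odds = posterior odds ÷ LR.
Posterior odds = 0.611/(1−0.611) = 1.5707. LR = 0.73/0.31 = 2.3548.
Prior odds = 1.5707/2.3548 = 0.6670, so P(H) = 0.6670/(1+0.6670) ≈ 0.40.

P(H) = 0.40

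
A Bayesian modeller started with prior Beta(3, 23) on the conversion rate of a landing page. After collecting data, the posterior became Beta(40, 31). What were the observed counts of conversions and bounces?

37 conversions and 8 bounces

Under Beta–binomial conjugacy the posterior parameters are (α+s, β+f).
Match parameters: s=40−3=37, f=31−23=8.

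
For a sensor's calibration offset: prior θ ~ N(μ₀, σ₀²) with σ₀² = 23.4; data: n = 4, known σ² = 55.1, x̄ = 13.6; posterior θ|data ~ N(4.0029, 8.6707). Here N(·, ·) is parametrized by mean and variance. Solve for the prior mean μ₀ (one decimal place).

μ₀ = -12.3

The posterior mean is a precision-weighted average: μ_n = (τ₀μ₀ + τ_data·x̄)/(τ₀+τ_data), with τ₀=1/σ₀² and τ_data=n/σ².
Here τ₀ = 1/23.4 = 0.042735 and τ_data = 4/55.1 = 0.072595, so τ_n = 0.115330.
Rearranging for μ₀: μ₀ = (μ_n·τ_n − τ_data·x̄)/τ₀ = (4.0029·0.115330 − 0.072595·13.6) / 0.042735 = -0.525638/0.042735 ≈ -12.3.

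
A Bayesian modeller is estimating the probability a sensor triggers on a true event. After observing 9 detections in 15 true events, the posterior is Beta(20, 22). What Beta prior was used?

Beta(11, 16)

A Beta(α, β) prior with s successes and f failures in binomial data gives a Beta(α+s, β+f) posterior.
So α = 20 − 9 = 11 and β = 22 − 6 = 16.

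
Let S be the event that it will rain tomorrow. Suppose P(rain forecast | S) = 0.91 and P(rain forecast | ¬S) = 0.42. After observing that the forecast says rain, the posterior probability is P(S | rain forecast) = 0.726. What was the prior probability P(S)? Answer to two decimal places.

P(S) = 0.55

In odds form, posterior odds = prior odds × likelihood ratio, so prior odds = posterior odds ÷ LR.
Posterior odds = 0.726/(1−0.726) = 2.6496. LR = 0.91/0.42 = 2.1667.
Prior odds = 2.6496/2.1667 = 1.2229, so P(S) = 1.2229/(1+1.2229) ≈ 0.55.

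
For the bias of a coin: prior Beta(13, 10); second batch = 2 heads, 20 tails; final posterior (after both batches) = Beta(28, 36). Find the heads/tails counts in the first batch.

Sequential conjugate updates are equivalent to a single update on the pooled data, so total successes = posterior α − prior α and total failures = posterior β − prior β.
Total across both batches: 28−13=15 heads, 36−10=26 tails.
Subtract the second batch: 15−2=13 heads and 26−20=6 tails.

13 heads and 6 tails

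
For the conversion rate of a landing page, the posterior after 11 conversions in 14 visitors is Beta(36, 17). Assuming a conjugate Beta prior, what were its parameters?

Beta(25, 14)

Under Beta–binomial conjugacy the posterior parameters are (α+s, β+f).
Subtract the data counts: 36−11=25, 17−3=14.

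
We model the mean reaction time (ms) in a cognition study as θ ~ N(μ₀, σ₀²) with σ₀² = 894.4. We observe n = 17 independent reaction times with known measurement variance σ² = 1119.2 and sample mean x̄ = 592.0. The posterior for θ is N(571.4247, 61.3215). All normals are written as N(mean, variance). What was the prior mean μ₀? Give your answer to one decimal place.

μ₀ = 291.9

With known observation variance, the Normal–Normal posterior has precision τ_n = τ₀ + n/σ² and mean μ_n = (τ₀μ₀ + (n/σ²)x̄)/τ_n.
Here τ₀ = 1/894.4 = 0.001118 and τ_data = 17/1119.2 = 0.015189, so τ_n = 0.016307.
Rearranging for μ₀: μ₀ = (μ_n·τ_n − τ_data·x̄)/τ₀ = (571.4247·0.016307 − 0.015189·592.0) / 0.001118 = 0.326335/0.001118 ≈ 291.9.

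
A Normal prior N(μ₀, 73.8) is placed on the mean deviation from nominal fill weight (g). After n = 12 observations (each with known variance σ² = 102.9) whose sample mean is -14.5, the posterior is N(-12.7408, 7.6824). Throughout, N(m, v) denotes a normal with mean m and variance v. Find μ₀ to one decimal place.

μ₀ = 2.4

The posterior mean is a precision-weighted average: μ_n = (τ₀μ₀ + τ_data·x̄)/(τ₀+τ_data), with τ₀=1/σ₀² and τ_data=n/σ².
Here τ₀ = 1/73.8 = 0.013550 and τ_data = 12/102.9 = 0.116618, so τ_n = 0.130168.
Rearranging for μ₀: μ₀ = (μ_n·τ_n − τ_data·x̄)/τ₀ = (-12.7408·0.130168 − 0.116618·-14.5) / 0.013550 = 0.032517/0.013550 ≈ 2.4.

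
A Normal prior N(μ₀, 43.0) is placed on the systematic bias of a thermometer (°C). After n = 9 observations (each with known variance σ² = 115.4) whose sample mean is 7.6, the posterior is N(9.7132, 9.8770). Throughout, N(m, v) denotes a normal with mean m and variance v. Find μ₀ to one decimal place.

μ₀ = 16.8

The posterior mean is a precision-weighted average: μ_n = (τ₀μ₀ + τ_data·x̄)/(τ₀+τ_data), with τ₀=1/σ₀² and τ_data=n/σ².
Here τ₀ = 1/43.0 = 0.023256 and τ_data = 9/115.4 = 0.077990, so τ_n = 0.101246.
Rearranging for μ₀: μ₀ = (μ_n·τ_n − τ_data·x̄)/τ₀ = (9.7132·0.101246 − 0.077990·7.6) / 0.023256 = 0.390699/0.023256 ≈ 16.8.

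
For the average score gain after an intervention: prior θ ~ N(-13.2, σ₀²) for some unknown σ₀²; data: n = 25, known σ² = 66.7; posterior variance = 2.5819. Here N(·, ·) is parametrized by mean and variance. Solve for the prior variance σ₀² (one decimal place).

Posterior precision equals prior precision plus data precision: 1/σ_n² = 1/σ₀² + n/σ².
So 1/σ₀² = 1/2.5819 − 25/66.7 = 0.387312 − 0.374813 = 0.012499.
Hence σ₀² = 1/0.012499 ≈ 80.0.

σ₀² = 80.0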